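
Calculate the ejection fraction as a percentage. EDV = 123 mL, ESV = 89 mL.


SV = EDV - ESV = 123 - 89 = 34 mL
EF = SV/EDV * 100 = 34/123 * 100
EF = 27.64%


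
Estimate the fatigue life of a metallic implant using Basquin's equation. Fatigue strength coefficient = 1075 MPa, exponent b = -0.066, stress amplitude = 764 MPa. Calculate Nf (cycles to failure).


sigma_a = sigma_f' * (2Nf)^b
2Nf = (sigma_a/sigma_f')^(1/b)
2Nf = (764/1075)^(1/-0.066)
2Nf = 176.68455
Nf = 88.34


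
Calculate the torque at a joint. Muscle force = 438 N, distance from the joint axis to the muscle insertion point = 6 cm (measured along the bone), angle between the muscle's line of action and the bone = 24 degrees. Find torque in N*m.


Torque = F * d * sin(theta)   (moment arm = d*sin(theta))
d = 6 cm = 0.06 m
Torque = 438 * 0.06 * sin(24)
Torque = 10.69 N*m


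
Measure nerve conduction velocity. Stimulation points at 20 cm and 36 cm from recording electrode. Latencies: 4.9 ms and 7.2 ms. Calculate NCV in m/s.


Distance = (36 - 20) / 100 = 0.16 m
dt = (7.2 - 4.9) / 1000 = 0.0023 s
NCV = dist / dt = 69.57 m/s


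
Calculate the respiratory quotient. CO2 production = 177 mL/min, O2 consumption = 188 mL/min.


RQ = VCO2 / VO2
RQ = 177 / 188
RQ = 0.9415


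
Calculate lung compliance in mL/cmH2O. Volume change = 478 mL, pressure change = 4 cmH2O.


C = dV / dP
C = 478 / 4
C = 119.5 mL/cmH2O


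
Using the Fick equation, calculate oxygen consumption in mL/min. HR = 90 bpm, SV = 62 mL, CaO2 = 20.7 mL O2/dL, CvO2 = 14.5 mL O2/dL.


CO = HR*SV = 90*62/1000 = 5.58 L/min
a-v O2 diff = 20.7 - 14.5 = 6.2 mL/dL
VO2 = CO * (CaO2-CvO2) * 10 dL/L
VO2 = 5.58 * 6.2 * 10
VO2 = 346 mL/min


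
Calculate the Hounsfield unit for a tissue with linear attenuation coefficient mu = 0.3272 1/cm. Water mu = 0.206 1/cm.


HU = ((mu_tissue - mu_water) / mu_water) * 1000
HU = ((0.3272 - 0.206) / 0.206) * 1000
HU = 588.3


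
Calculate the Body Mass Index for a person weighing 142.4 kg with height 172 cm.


BMI = weight / height^2
height = 172 cm = 1.72 m
BMI = 142.4 / 1.72^2
BMI = 48.13 kg/m^2


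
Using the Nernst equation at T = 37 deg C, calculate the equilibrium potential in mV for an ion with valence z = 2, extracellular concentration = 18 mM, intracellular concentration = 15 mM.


E = (RT/(zF)) * ln(C_out/C_in)
T = 37 + 273.15 = 310.15 K
E = (8.314 * 310.15 / (2 * 96485)) * ln(18/15)
E = 2.436 mV


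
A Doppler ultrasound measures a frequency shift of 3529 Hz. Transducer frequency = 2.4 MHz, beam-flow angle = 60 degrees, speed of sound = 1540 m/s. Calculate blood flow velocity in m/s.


v = fd * c / (2 * f0 * cos(theta))
v = 3529 * 1540 / (2 * 2.4000e+06 * cos(60))
v = 2.264 m/s


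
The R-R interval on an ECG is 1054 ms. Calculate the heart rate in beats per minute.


HR = 60 / RR_interval(s)
RR = 1054 ms = 1.054 s
HR = 60 / 1.054 = 56.93 bpm


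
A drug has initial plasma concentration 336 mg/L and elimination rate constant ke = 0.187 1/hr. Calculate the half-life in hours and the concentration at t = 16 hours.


t_half = ln(2) / ke = 0.693147 / 0.187 = 3.707 hr
C(t) = C0 * exp(-ke*t) = 336 * exp(-0.187*16)
C(16) = 16.86 mg/L


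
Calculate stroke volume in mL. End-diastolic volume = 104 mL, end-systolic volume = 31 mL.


SV = EDV - ESV
SV = 104 - 31
SV = 73 mL


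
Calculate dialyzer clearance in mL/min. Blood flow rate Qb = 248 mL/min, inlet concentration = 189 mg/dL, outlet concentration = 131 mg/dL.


K = Qb * (Cb_in - Cb_out) / Cb_in
K = 248 * (189 - 131) / 189
K = 76.11 mL/min


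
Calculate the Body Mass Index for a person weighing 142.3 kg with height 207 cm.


BMI = weight / height^2
height = 207 cm = 2.07 m
BMI = 142.3 / 2.07^2
BMI = 33.21 kg/m^2


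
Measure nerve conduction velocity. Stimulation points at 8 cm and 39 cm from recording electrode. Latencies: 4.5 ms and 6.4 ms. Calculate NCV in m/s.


Distance = (39 - 8) / 100 = 0.31 m
dt = (6.4 - 4.5) / 1000 = 0.0019 s
NCV = dist / dt = 163.2 m/s


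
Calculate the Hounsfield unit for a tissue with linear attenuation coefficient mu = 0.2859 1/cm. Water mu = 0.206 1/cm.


HU = ((mu_tissue - mu_water) / mu_water) * 1000
HU = ((0.2859 - 0.206) / 0.206) * 1000
HU = 387.9


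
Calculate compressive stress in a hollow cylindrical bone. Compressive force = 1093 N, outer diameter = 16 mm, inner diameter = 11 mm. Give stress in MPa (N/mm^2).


A = pi*(r_o^2 - r_i^2)
r_o = 8 mm, r_i = 5.5 mm
A = 106.029 mm^2
sigma = F/A = 1093 / 106.029
sigma = 10.31 MPa


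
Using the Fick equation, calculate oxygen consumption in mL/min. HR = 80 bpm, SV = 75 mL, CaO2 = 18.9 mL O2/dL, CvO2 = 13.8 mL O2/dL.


CO = HR*SV = 80*75/1000 = 6 L/min
a-v O2 diff = 18.9 - 13.8 = 5.1 mL/dL
VO2 = CO * (CaO2-CvO2) * 10 dL/L
VO2 = 6 * 5.1 * 10
VO2 = 306 mL/min


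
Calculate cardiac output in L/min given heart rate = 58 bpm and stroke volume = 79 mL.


CO = HR * SV
CO = 58 * 79 / 1000
CO = 4.582 L/min


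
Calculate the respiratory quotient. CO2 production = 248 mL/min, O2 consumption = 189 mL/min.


RQ = VCO2 / VO2
RQ = 248 / 189
RQ = 1.312


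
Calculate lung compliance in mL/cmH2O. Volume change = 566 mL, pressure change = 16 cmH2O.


C = dV / dP
C = 566 / 16
C = 35.38 mL/cmH2O


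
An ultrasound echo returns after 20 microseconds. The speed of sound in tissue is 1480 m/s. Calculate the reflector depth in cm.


depth = c * t / 2
t = 20 us = 2.0000e-05 s
depth = 1480 * 2.0000e-05 / 2
depth = 0.0148 m = 1.48 cm


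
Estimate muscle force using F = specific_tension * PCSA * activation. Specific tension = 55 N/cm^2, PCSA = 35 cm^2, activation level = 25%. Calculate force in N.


F = sigma * PCSA * activation
F = 55 * 35 * 0.25
F = 481.2 N


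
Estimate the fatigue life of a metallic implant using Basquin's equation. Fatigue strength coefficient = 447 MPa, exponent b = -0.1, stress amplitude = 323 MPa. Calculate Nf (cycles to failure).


sigma_a = sigma_f' * (2Nf)^b
2Nf = (sigma_a/sigma_f')^(1/b)
2Nf = (323/447)^(1/-0.1)
2Nf = 25.766178
Nf = 12.88


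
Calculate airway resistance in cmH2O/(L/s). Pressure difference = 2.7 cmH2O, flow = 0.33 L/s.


R = dP / flow
R = 2.7 / 0.33
R = 8.182 cmH2O/(L/s)


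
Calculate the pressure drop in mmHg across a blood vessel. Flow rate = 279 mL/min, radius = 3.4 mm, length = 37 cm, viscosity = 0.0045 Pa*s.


dP = 8*mu*L*Q / (pi*r^4)
Q = 279 mL/min = 4.65e-06 m^3/s
dP = 147.534 Pa = 147.534 / 133.322 mmHg = 1.107 mmHg


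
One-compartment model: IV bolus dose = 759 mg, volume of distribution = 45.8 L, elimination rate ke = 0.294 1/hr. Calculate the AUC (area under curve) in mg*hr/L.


C0 = Dose/Vd = 759/45.8 = 16.5721 mg/L
AUC = C0/ke = 16.5721/0.294
AUC = 56.37 mg*hr/L


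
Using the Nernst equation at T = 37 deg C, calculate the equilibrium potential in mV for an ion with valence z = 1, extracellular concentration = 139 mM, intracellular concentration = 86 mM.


E = (RT/(zF)) * ln(C_out/C_in)
T = 37 + 273.15 = 310.15 K
E = (8.314 * 310.15 / (1 * 96485)) * ln(139/86)
E = 12.83 mV


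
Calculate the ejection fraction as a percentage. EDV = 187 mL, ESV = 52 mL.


SV = EDV - ESV = 187 - 52 = 135 mL
EF = SV/EDV * 100 = 135/187 * 100
EF = 72.19%


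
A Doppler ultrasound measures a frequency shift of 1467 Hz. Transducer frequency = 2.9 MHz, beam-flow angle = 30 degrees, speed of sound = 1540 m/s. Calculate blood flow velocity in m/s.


v = fd * c / (2 * f0 * cos(theta))
v = 1467 * 1540 / (2 * 2.9000e+06 * cos(30))
v = 0.4498 m/s


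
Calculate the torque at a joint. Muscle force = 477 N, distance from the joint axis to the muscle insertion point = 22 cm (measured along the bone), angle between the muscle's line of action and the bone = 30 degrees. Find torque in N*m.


Torque = F * d * sin(theta)   (moment arm = d*sin(theta))
d = 22 cm = 0.22 m
Torque = 477 * 0.22 * sin(30)
Torque = 52.47 N*m


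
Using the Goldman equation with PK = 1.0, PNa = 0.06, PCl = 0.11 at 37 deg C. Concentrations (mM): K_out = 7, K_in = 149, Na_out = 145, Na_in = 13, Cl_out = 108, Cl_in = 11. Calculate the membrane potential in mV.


Vm = (RT/F)*ln((PK*Ko + PNa*Nao + PCl*Cli)/(PK*Ki + PNa*Nai + PCl*Clo))
Numer = 16.91, Denom = 161.66
Vm = -60.33 mV


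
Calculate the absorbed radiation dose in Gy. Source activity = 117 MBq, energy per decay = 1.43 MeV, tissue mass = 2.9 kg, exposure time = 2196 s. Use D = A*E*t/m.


A = 117 MBq = 1.1700e+08 Bq
E = 1.43 MeV = 2.29086e-13 J
D = A*E*t/m = 1.1700e+08*2.29086e-13*2196/2.9
D = 0.0203 Gy


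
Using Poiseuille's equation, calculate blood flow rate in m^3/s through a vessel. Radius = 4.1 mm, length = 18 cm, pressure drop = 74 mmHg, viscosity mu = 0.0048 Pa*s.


Q = pi*r^4*dP / (8*mu*L)
r = 0.0041 m, L = 0.18 m
dP = 74 mmHg = 9865.828 Pa
Q = 0.001267 m^3/s


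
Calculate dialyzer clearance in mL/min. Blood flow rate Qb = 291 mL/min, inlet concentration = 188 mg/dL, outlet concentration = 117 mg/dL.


K = Qb * (Cb_in - Cb_out) / Cb_in
K = 291 * (188 - 117) / 188
K = 109.9 mL/min


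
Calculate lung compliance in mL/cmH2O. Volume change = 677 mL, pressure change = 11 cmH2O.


C = dV / dP
C = 677 / 11
C = 61.55 mL/cmH2O


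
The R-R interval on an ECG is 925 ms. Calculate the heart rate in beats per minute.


HR = 60 / RR_interval(s)
RR = 925 ms = 0.925 s
HR = 60 / 0.925 = 64.86 bpm


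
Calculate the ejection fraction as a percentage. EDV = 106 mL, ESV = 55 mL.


SV = EDV - ESV = 106 - 55 = 51 mL
EF = SV/EDV * 100 = 51/106 * 100
EF = 48.11%


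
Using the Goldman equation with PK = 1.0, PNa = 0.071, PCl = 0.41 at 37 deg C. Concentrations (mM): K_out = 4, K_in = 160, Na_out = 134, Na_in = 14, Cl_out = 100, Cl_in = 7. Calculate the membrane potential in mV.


Vm = (RT/F)*ln((PK*Ko + PNa*Nao + PCl*Cli)/(PK*Ki + PNa*Nai + PCl*Clo))
Numer = 16.384, Denom = 201.994
Vm = -67.13 mV


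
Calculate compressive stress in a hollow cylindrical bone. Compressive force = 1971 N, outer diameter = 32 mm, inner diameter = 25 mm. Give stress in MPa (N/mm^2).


A = pi*(r_o^2 - r_i^2)
r_o = 16 mm, r_i = 12.5 mm
A = 313.374 mm^2
sigma = F/A = 1971 / 313.374
sigma = 6.29 MPa


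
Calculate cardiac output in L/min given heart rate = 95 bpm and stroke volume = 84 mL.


CO = HR * SV
CO = 95 * 84 / 1000
CO = 7.98 L/min


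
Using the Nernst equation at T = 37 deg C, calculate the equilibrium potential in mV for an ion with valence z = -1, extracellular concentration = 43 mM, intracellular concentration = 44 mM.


E = (RT/(zF)) * ln(C_out/C_in)
T = 37 + 273.15 = 310.15 K
E = (8.314 * 310.15 / (-1 * 96485)) * ln(43/44)
E = 0.6144 mV


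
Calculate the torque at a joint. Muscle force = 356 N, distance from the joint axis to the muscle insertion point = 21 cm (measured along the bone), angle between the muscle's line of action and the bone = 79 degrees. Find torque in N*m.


Torque = F * d * sin(theta)   (moment arm = d*sin(theta))
d = 21 cm = 0.21 m
Torque = 356 * 0.21 * sin(79)
Torque = 73.39 N*m


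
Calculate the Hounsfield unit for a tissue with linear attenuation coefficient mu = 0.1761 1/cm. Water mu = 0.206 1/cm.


HU = ((mu_tissue - mu_water) / mu_water) * 1000
HU = ((0.1761 - 0.206) / 0.206) * 1000
HU = -145.1


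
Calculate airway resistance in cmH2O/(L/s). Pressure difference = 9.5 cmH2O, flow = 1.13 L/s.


R = dP / flow
R = 9.5 / 1.13
R = 8.407 cmH2O/(L/s)


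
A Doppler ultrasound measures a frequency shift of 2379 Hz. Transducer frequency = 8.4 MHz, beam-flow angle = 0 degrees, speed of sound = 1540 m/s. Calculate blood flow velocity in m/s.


v = fd * c / (2 * f0 * cos(theta))
v = 2379 * 1540 / (2 * 8.4000e+06 * cos(0))
v = 0.2181 m/s


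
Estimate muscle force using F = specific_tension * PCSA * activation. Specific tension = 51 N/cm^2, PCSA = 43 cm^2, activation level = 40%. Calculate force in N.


F = sigma * PCSA * activation
F = 51 * 43 * 0.4
F = 877.2 N


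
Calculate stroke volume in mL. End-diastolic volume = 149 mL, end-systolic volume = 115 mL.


SV = EDV - ESV
SV = 149 - 115
SV = 34 mL


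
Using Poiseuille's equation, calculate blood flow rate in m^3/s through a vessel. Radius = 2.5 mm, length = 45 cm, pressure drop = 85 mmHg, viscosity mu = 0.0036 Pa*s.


Q = pi*r^4*dP / (8*mu*L)
r = 0.0025 m, L = 0.45 m
dP = 85 mmHg = 11332.37 Pa
Q = 1.0731e-04 m^3/s


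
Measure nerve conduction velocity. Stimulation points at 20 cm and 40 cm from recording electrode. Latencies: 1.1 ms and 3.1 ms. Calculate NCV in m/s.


Distance = (40 - 20) / 100 = 0.2 m
dt = (3.1 - 1.1) / 1000 = 0.002 s
NCV = dist / dt = 100 m/s


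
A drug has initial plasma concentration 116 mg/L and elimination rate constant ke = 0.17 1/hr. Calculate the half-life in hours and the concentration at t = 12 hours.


t_half = ln(2) / ke = 0.693147 / 0.17 = 4.077 hr
C(t) = C0 * exp(-ke*t) = 116 * exp(-0.17*12)
C(12) = 15.08 mg/L


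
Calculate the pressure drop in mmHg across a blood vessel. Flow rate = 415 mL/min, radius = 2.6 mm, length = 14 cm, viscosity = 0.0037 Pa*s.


dP = 8*mu*L*Q / (pi*r^4)
Q = 415 mL/min = 6.91667e-06 m^3/s
dP = 199.652 Pa = 199.652 / 133.322 mmHg = 1.498 mmHg


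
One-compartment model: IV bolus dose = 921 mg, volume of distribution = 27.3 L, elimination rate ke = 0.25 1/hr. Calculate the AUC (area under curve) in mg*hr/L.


C0 = Dose/Vd = 921/27.3 = 33.7363 mg/L
AUC = C0/ke = 33.7363/0.25
AUC = 134.9 mg*hr/L


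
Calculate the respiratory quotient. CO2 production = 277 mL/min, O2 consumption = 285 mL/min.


RQ = VCO2 / VO2
RQ = 277 / 285
RQ = 0.9719


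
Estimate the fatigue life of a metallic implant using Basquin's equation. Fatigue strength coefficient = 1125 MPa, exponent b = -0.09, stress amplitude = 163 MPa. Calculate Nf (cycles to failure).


sigma_a = sigma_f' * (2Nf)^b
2Nf = (sigma_a/sigma_f')^(1/b)
2Nf = (163/1125)^(1/-0.09)
2Nf = 2.0981301e+09
Nf = 1.0491e+09


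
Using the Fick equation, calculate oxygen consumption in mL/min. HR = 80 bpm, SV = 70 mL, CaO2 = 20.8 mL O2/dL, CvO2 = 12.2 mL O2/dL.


CO = HR*SV = 80*70/1000 = 5.6 L/min
a-v O2 diff = 20.8 - 12.2 = 8.6 mL/dL
VO2 = CO * (CaO2-CvO2) * 10 dL/L
VO2 = 5.6 * 8.6 * 10
VO2 = 481.6 mL/min


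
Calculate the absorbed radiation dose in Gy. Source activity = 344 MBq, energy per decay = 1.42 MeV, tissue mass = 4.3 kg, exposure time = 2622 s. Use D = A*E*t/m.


A = 344 MBq = 3.4400e+08 Bq
E = 1.42 MeV = 2.27484e-13 J
D = A*E*t/m = 3.4400e+08*2.27484e-13*2622/4.3
D = 0.04772 Gy


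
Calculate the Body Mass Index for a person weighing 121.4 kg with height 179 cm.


BMI = weight / height^2
height = 179 cm = 1.79 m
BMI = 121.4 / 1.79^2
BMI = 37.89 kg/m^2


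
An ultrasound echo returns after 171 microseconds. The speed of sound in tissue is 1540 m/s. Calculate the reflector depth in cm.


depth = c * t / 2
t = 171 us = 1.7100e-04 s
depth = 1540 * 1.7100e-04 / 2
depth = 0.13167 m = 13.167 cm


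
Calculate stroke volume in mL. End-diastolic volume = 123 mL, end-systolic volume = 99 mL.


SV = EDV - ESV
SV = 123 - 99
SV = 24 mL


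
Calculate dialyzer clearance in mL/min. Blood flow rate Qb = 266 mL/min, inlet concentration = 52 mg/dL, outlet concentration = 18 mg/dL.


K = Qb * (Cb_in - Cb_out) / Cb_in
K = 266 * (52 - 18) / 52
K = 173.9 mL/min


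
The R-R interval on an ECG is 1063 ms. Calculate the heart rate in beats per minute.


HR = 60 / RR_interval(s)
RR = 1063 ms = 1.063 s
HR = 60 / 1.063 = 56.44 bpm


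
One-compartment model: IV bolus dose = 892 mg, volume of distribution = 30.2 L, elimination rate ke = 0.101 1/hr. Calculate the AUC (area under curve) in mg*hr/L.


C0 = Dose/Vd = 892/30.2 = 29.5364 mg/L
AUC = C0/ke = 29.5364/0.101
AUC = 292.4 mg*hr/L


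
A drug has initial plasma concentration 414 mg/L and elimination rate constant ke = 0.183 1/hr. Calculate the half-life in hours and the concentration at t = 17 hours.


t_half = ln(2) / ke = 0.693147 / 0.183 = 3.788 hr
C(t) = C0 * exp(-ke*t) = 414 * exp(-0.183*17)
C(17) = 18.45 mg/L


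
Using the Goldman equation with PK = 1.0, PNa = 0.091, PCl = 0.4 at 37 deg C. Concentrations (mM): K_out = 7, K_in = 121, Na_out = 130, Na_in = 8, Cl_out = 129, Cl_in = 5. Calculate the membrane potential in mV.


Vm = (RT/F)*ln((PK*Ko + PNa*Nao + PCl*Cli)/(PK*Ki + PNa*Nai + PCl*Clo))
Numer = 20.83, Denom = 173.328
Vm = -56.63 mV


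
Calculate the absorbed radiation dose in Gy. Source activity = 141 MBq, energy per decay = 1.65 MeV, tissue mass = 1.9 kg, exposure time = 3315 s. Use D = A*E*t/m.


A = 141 MBq = 1.4100e+08 Bq
E = 1.65 MeV = 2.6433e-13 J
D = A*E*t/m = 1.4100e+08*2.6433e-13*3315/1.9
D = 0.06503 Gy


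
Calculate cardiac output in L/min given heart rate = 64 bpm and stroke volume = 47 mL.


CO = HR * SV
CO = 64 * 47 / 1000
CO = 3.008 L/min


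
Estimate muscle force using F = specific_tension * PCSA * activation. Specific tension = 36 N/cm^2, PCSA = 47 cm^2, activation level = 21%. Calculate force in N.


F = sigma * PCSA * activation
F = 36 * 47 * 0.21
F = 355.3 N


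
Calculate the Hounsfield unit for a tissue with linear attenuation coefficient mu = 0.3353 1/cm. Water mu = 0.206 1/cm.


HU = ((mu_tissue - mu_water) / mu_water) * 1000
HU = ((0.3353 - 0.206) / 0.206) * 1000
HU = 627.7


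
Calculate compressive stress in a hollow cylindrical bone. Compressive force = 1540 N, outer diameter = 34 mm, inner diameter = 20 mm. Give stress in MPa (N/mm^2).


A = pi*(r_o^2 - r_i^2)
r_o = 17 mm, r_i = 10 mm
A = 593.761 mm^2
sigma = F/A = 1540 / 593.761
sigma = 2.594 MPa


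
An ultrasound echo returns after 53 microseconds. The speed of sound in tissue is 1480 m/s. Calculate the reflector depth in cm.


depth = c * t / 2
t = 53 us = 5.3000e-05 s
depth = 1480 * 5.3000e-05 / 2
depth = 0.03922 m = 3.922 cm


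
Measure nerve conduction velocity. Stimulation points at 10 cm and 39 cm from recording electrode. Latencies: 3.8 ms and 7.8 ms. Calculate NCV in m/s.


Distance = (39 - 10) / 100 = 0.29 m
dt = (7.8 - 3.8) / 1000 = 0.004 s
NCV = dist / dt = 72.5 m/s


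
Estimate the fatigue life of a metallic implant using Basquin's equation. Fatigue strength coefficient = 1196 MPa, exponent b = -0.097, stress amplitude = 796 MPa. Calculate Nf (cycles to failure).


sigma_a = sigma_f' * (2Nf)^b
2Nf = (sigma_a/sigma_f')^(1/b)
2Nf = (796/1196)^(1/-0.097)
2Nf = 66.506966
Nf = 33.25


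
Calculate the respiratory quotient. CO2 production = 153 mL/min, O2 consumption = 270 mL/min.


RQ = VCO2 / VO2
RQ = 153 / 270
RQ = 0.5667


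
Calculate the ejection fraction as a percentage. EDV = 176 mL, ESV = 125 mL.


SV = EDV - ESV = 176 - 125 = 51 mL
EF = SV/EDV * 100 = 51/176 * 100
EF = 28.98%


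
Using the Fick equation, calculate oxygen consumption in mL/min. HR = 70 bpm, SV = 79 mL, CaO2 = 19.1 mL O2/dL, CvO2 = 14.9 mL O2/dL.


CO = HR*SV = 70*79/1000 = 5.53 L/min
a-v O2 diff = 19.1 - 14.9 = 4.2 mL/dL
VO2 = CO * (CaO2-CvO2) * 10 dL/L
VO2 = 5.53 * 4.2 * 10
VO2 = 232.3 mL/min


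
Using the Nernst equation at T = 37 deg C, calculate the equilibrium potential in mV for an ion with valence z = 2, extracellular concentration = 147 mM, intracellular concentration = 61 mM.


E = (RT/(zF)) * ln(C_out/C_in)
T = 37 + 273.15 = 310.15 K
E = (8.314 * 310.15 / (2 * 96485)) * ln(147/61)
E = 11.75 mV


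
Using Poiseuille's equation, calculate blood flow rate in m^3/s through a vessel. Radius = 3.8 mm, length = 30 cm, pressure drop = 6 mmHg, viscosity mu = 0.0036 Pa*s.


Q = pi*r^4*dP / (8*mu*L)
r = 0.0038 m, L = 0.3 m
dP = 6 mmHg = 799.932 Pa
Q = 6.0649e-05 m^3/s


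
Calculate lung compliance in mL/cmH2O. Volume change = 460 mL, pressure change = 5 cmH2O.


C = dV / dP
C = 460 / 5
C = 92 mL/cmH2O


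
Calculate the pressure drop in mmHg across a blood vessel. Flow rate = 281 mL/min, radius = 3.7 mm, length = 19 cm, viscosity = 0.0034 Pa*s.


dP = 8*mu*L*Q / (pi*r^4)
Q = 281 mL/min = 4.68333e-06 m^3/s
dP = 41.1074 Pa = 41.1074 / 133.322 mmHg = 0.3083 mmHg


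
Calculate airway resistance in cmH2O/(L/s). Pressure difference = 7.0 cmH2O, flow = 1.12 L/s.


R = dP / flow
R = 7.0 / 1.12
R = 6.25 cmH2O/(L/s)


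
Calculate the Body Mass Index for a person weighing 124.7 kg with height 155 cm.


BMI = weight / height^2
height = 155 cm = 1.55 m
BMI = 124.7 / 1.55^2
BMI = 51.9 kg/m^2


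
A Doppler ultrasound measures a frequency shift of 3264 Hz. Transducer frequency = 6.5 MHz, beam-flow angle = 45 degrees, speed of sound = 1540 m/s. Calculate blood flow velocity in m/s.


v = fd * c / (2 * f0 * cos(theta))
v = 3264 * 1540 / (2 * 6.5000e+06 * cos(45))
v = 0.5468 m/s


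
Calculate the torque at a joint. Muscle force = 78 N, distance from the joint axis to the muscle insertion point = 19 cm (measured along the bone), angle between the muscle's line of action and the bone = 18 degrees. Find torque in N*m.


Torque = F * d * sin(theta)   (moment arm = d*sin(theta))
d = 19 cm = 0.19 m
Torque = 78 * 0.19 * sin(18)
Torque = 4.58 N*m


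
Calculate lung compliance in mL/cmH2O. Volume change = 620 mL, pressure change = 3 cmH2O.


C = dV / dP
C = 620 / 3
C = 206.7 mL/cmH2O


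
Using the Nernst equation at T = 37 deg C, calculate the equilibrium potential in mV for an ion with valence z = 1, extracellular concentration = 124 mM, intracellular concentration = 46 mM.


E = (RT/(zF)) * ln(C_out/C_in)
T = 37 + 273.15 = 310.15 K
E = (8.314 * 310.15 / (1 * 96485)) * ln(124/46)
E = 26.5 mV


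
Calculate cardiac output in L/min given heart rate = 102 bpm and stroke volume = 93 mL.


CO = HR * SV
CO = 102 * 93 / 1000
CO = 9.486 L/min


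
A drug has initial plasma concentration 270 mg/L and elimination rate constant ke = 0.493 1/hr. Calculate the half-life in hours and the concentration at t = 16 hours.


t_half = ln(2) / ke = 0.693147 / 0.493 = 1.406 hr
C(t) = C0 * exp(-ke*t) = 270 * exp(-0.493*16)
C(16) = 0.1013 mg/L


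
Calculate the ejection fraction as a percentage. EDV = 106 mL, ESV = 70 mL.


SV = EDV - ESV = 106 - 70 = 36 mL
EF = SV/EDV * 100 = 36/106 * 100
EF = 33.96%


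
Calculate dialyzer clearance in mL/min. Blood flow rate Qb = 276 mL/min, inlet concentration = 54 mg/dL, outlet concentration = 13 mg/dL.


K = Qb * (Cb_in - Cb_out) / Cb_in
K = 276 * (54 - 13) / 54
K = 209.6 mL/min


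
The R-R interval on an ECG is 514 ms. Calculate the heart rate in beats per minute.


HR = 60 / RR_interval(s)
RR = 514 ms = 0.514 s
HR = 60 / 0.514 = 116.7 bpm


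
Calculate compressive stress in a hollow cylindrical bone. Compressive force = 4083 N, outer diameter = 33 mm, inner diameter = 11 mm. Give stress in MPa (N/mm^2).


A = pi*(r_o^2 - r_i^2)
r_o = 16.5 mm, r_i = 5.5 mm
A = 760.265 mm^2
sigma = F/A = 4083 / 760.265
sigma = 5.37 MPa


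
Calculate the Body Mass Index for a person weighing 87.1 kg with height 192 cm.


BMI = weight / height^2
height = 192 cm = 1.92 m
BMI = 87.1 / 1.92^2
BMI = 23.63 kg/m^2


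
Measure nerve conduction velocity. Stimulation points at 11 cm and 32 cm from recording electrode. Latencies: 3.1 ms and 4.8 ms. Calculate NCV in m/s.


Distance = (32 - 11) / 100 = 0.21 m
dt = (4.8 - 3.1) / 1000 = 0.0017 s
NCV = dist / dt = 123.5 m/s


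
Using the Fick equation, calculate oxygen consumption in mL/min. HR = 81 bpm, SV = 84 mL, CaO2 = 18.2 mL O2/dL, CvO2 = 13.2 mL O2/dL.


CO = HR*SV = 81*84/1000 = 6.804 L/min
a-v O2 diff = 18.2 - 13.2 = 5 mL/dL
VO2 = CO * (CaO2-CvO2) * 10 dL/L
VO2 = 6.804 * 5 * 10
VO2 = 340.2 mL/min


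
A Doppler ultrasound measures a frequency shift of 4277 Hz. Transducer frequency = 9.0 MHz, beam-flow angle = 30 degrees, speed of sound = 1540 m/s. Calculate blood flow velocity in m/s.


v = fd * c / (2 * f0 * cos(theta))
v = 4277 * 1540 / (2 * 9.0000e+06 * cos(30))
v = 0.4225 m/s


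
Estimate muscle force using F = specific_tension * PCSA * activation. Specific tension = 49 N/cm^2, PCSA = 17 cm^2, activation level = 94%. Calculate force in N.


F = sigma * PCSA * activation
F = 49 * 17 * 0.94
F = 783 N


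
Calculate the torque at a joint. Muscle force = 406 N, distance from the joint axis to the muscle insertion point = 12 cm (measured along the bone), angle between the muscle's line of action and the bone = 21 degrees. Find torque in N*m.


Torque = F * d * sin(theta)   (moment arm = d*sin(theta))
d = 12 cm = 0.12 m
Torque = 406 * 0.12 * sin(21)
Torque = 17.46 N*m


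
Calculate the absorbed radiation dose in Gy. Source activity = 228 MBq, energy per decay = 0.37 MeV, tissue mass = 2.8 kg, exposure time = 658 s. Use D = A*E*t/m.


A = 228 MBq = 2.2800e+08 Bq
E = 0.37 MeV = 5.9274e-14 J
D = A*E*t/m = 2.2800e+08*5.9274e-14*658/2.8
D = 0.003176 Gy


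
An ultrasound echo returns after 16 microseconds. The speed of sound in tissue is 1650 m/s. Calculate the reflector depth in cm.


depth = c * t / 2
t = 16 us = 1.6000e-05 s
depth = 1650 * 1.6000e-05 / 2
depth = 0.0132 m = 1.32 cm


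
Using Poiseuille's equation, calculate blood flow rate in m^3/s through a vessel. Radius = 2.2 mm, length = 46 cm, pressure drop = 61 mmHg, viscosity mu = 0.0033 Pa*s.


Q = pi*r^4*dP / (8*mu*L)
r = 0.0022 m, L = 0.46 m
dP = 61 mmHg = 8132.642 Pa
Q = 4.9285e-05 m^3/s


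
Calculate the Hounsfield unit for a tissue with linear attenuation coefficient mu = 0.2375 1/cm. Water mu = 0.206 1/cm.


HU = ((mu_tissue - mu_water) / mu_water) * 1000
HU = ((0.2375 - 0.206) / 0.206) * 1000
HU = 152.9


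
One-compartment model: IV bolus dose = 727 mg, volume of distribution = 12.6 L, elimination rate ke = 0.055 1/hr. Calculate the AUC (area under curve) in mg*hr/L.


C0 = Dose/Vd = 727/12.6 = 57.6984 mg/L
AUC = C0/ke = 57.6984/0.055
AUC = 1049 mg*hr/L


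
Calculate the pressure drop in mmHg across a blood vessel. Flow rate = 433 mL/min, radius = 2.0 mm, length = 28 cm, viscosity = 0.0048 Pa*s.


dP = 8*mu*L*Q / (pi*r^4)
Q = 433 mL/min = 7.21667e-06 m^3/s
dP = 1543.68 Pa = 1543.68 / 133.322 mmHg = 11.58 mmHg


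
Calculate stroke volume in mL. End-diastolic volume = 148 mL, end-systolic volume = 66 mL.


SV = EDV - ESV
SV = 148 - 66
SV = 82 mL


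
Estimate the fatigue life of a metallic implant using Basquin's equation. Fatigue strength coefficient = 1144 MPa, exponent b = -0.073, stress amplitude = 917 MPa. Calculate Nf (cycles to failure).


sigma_a = sigma_f' * (2Nf)^b
2Nf = (sigma_a/sigma_f')^(1/b)
2Nf = (917/1144)^(1/-0.073)
2Nf = 20.694029
Nf = 10.35


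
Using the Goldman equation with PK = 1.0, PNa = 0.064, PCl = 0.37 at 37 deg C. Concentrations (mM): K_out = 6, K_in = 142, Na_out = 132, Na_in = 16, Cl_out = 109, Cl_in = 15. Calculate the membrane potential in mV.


Vm = (RT/F)*ln((PK*Ko + PNa*Nao + PCl*Cli)/(PK*Ki + PNa*Nai + PCl*Clo))
Numer = 19.998, Denom = 183.354
Vm = -59.22 mV


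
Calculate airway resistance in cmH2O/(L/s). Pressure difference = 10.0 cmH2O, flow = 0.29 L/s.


R = dP / flow
R = 10.0 / 0.29
R = 34.48 cmH2O/(L/s)


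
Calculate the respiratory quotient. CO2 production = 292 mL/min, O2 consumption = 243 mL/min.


RQ = VCO2 / VO2
RQ = 292 / 243
RQ = 1.202


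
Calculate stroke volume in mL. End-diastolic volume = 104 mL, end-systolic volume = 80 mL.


SV = EDV - ESV
SV = 104 - 80
SV = 24 mL


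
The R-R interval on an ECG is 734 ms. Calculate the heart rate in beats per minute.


HR = 60 / RR_interval(s)
RR = 734 ms = 0.734 s
HR = 60 / 0.734 = 81.74 bpm


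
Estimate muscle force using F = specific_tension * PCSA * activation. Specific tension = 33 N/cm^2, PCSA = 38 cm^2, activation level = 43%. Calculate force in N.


F = sigma * PCSA * activation
F = 33 * 38 * 0.43
F = 539.2 N


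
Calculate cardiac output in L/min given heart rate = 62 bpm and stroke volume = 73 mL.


CO = HR * SV
CO = 62 * 73 / 1000
CO = 4.526 L/min


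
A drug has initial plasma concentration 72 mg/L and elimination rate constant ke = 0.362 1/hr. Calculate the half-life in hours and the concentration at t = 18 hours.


t_half = ln(2) / ke = 0.693147 / 0.362 = 1.915 hr
C(t) = C0 * exp(-ke*t) = 72 * exp(-0.362*18)
C(18) = 0.1065 mg/L


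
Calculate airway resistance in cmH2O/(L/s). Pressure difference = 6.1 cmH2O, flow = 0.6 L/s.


R = dP / flow
R = 6.1 / 0.6
R = 10.17 cmH2O/(L/s)


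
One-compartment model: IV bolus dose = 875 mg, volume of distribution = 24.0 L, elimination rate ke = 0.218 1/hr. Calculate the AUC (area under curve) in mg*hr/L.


C0 = Dose/Vd = 875/24.0 = 36.4583 mg/L
AUC = C0/ke = 36.4583/0.218
AUC = 167.2 mg*hr/L


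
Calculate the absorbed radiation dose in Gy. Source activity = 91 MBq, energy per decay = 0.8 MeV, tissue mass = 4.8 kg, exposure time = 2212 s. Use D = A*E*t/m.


A = 91 MBq = 9.1000e+07 Bq
E = 0.8 MeV = 1.2816e-13 J
D = A*E*t/m = 9.1000e+07*1.2816e-13*2212/4.8
D = 0.005374 Gy


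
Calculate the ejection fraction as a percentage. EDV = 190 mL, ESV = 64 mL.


SV = EDV - ESV = 190 - 64 = 126 mL
EF = SV/EDV * 100 = 126/190 * 100
EF = 66.32%


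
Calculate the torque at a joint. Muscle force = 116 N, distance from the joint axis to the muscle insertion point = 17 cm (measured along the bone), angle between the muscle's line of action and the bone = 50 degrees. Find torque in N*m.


Torque = F * d * sin(theta)   (moment arm = d*sin(theta))
d = 17 cm = 0.17 m
Torque = 116 * 0.17 * sin(50)
Torque = 15.11 N*m


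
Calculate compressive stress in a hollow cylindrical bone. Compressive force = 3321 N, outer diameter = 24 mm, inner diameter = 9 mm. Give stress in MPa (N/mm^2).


A = pi*(r_o^2 - r_i^2)
r_o = 12 mm, r_i = 4.5 mm
A = 388.772 mm^2
sigma = F/A = 3321 / 388.772
sigma = 8.542 MPa


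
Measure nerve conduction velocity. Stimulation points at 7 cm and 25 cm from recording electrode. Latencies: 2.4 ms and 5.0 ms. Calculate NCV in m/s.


Distance = (25 - 7) / 100 = 0.18 m
dt = (5.0 - 2.4) / 1000 = 0.0026 s
NCV = dist / dt = 69.23 m/s


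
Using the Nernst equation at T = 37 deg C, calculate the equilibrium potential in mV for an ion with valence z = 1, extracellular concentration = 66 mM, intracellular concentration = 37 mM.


E = (RT/(zF)) * ln(C_out/C_in)
T = 37 + 273.15 = 310.15 K
E = (8.314 * 310.15 / (1 * 96485)) * ln(66/37)
E = 15.47 mV


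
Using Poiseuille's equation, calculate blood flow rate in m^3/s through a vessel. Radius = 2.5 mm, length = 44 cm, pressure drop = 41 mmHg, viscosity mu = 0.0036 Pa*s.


Q = pi*r^4*dP / (8*mu*L)
r = 0.0025 m, L = 0.44 m
dP = 41 mmHg = 5466.202 Pa
Q = 5.2936e-05 m^3/s


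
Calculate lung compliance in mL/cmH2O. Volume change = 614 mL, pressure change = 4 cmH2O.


C = dV / dP
C = 614 / 4
C = 153.5 mL/cmH2O


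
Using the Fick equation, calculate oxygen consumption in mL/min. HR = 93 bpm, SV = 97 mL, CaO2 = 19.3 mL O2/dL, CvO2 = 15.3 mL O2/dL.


CO = HR*SV = 93*97/1000 = 9.021 L/min
a-v O2 diff = 19.3 - 15.3 = 4 mL/dL
VO2 = CO * (CaO2-CvO2) * 10 dL/L
VO2 = 9.021 * 4 * 10
VO2 = 360.8 mL/min


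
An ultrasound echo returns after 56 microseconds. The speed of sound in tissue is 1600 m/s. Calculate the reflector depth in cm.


depth = c * t / 2
t = 56 us = 5.6000e-05 s
depth = 1600 * 5.6000e-05 / 2
depth = 0.0448 m = 4.48 cm


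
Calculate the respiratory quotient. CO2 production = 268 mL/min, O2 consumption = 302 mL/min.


RQ = VCO2 / VO2
RQ = 268 / 302
RQ = 0.8874


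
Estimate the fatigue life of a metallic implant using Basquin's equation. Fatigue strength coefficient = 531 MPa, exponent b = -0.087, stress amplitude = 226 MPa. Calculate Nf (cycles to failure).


sigma_a = sigma_f' * (2Nf)^b
2Nf = (sigma_a/sigma_f')^(1/b)
2Nf = (226/531)^(1/-0.087)
2Nf = 18374.175
Nf = 9187


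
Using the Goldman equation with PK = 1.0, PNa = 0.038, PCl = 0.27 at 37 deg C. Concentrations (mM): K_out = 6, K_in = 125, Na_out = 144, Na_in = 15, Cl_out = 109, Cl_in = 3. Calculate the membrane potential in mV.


Vm = (RT/F)*ln((PK*Ko + PNa*Nao + PCl*Cli)/(PK*Ki + PNa*Nai + PCl*Clo))
Numer = 12.282, Denom = 155
Vm = -67.76 mV


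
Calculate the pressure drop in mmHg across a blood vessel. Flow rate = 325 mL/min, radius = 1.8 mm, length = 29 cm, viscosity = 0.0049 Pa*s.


dP = 8*mu*L*Q / (pi*r^4)
Q = 325 mL/min = 5.41667e-06 m^3/s
dP = 1867.14 Pa = 1867.14 / 133.322 mmHg = 14 mmHg


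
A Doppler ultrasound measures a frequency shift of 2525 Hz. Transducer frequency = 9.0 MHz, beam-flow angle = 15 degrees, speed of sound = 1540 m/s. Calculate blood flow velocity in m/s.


v = fd * c / (2 * f0 * cos(theta))
v = 2525 * 1540 / (2 * 9.0000e+06 * cos(15))
v = 0.2236 m/s


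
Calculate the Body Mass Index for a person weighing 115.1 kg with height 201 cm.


BMI = weight / height^2
height = 201 cm = 2.01 m
BMI = 115.1 / 2.01^2
BMI = 28.49 kg/m^2


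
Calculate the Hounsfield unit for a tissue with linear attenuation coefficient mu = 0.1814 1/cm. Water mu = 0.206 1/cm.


HU = ((mu_tissue - mu_water) / mu_water) * 1000
HU = ((0.1814 - 0.206) / 0.206) * 1000
HU = -119.4


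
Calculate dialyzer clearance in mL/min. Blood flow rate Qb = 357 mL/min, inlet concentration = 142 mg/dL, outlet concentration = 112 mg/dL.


K = Qb * (Cb_in - Cb_out) / Cb_in
K = 357 * (142 - 112) / 142
K = 75.42 mL/min


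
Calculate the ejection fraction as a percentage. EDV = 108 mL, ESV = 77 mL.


SV = EDV - ESV = 108 - 77 = 31 mL
EF = SV/EDV * 100 = 31/108 * 100
EF = 28.7%


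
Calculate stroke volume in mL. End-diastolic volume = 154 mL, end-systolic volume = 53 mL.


SV = EDV - ESV
SV = 154 - 53
SV = 101 mL


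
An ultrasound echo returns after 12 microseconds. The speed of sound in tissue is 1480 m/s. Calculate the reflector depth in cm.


depth = c * t / 2
t = 12 us = 1.2000e-05 s
depth = 1480 * 1.2000e-05 / 2
depth = 0.00888 m = 0.888 cm


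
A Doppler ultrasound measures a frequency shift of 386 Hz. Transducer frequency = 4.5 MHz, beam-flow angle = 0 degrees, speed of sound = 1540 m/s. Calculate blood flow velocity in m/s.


v = fd * c / (2 * f0 * cos(theta))
v = 386 * 1540 / (2 * 4.5000e+06 * cos(0))
v = 0.06605 m/s


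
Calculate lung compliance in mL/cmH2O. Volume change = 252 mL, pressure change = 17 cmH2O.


C = dV / dP
C = 252 / 17
C = 14.82 mL/cmH2O


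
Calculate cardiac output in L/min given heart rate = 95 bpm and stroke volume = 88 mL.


CO = HR * SV
CO = 95 * 88 / 1000
CO = 8.36 L/min


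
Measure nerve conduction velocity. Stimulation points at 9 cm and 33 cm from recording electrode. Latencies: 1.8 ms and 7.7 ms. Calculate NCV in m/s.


Distance = (33 - 9) / 100 = 0.24 m
dt = (7.7 - 1.8) / 1000 = 0.0059 s
NCV = dist / dt = 40.68 m/s


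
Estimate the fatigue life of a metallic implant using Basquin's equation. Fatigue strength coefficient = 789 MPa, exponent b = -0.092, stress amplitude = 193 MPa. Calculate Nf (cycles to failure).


sigma_a = sigma_f' * (2Nf)^b
2Nf = (sigma_a/sigma_f')^(1/b)
2Nf = (193/789)^(1/-0.092)
2Nf = 4435608.4
Nf = 2.2178e+06


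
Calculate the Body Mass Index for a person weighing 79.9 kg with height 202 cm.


BMI = weight / height^2
height = 202 cm = 2.02 m
BMI = 79.9 / 2.02^2
BMI = 19.58 kg/m^2


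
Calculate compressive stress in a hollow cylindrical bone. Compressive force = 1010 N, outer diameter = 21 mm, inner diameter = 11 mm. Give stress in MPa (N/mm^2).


A = pi*(r_o^2 - r_i^2)
r_o = 10.5 mm, r_i = 5.5 mm
A = 251.327 mm^2
sigma = F/A = 1010 / 251.327
sigma = 4.019 MPa


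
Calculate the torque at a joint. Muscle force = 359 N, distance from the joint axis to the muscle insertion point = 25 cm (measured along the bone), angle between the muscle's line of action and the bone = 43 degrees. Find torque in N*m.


Torque = F * d * sin(theta)   (moment arm = d*sin(theta))
d = 25 cm = 0.25 m
Torque = 359 * 0.25 * sin(43)
Torque = 61.21 N*m


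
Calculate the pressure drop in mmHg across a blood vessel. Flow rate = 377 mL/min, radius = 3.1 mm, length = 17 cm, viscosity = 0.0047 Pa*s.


dP = 8*mu*L*Q / (pi*r^4)
Q = 377 mL/min = 6.28333e-06 m^3/s
dP = 138.43 Pa = 138.43 / 133.322 mmHg = 1.038 mmHg


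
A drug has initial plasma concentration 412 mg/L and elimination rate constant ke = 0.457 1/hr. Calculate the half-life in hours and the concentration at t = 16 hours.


t_half = ln(2) / ke = 0.693147 / 0.457 = 1.517 hr
C(t) = C0 * exp(-ke*t) = 412 * exp(-0.457*16)
C(16) = 0.275 mg/L


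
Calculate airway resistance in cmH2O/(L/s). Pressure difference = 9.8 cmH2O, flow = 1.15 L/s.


R = dP / flow
R = 9.8 / 1.15
R = 8.522 cmH2O/(L/s)


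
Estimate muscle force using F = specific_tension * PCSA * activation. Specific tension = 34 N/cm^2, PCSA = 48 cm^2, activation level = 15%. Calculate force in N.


F = sigma * PCSA * activation
F = 34 * 48 * 0.15
F = 244.8 N


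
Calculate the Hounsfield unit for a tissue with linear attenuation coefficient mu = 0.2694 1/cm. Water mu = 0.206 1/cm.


HU = ((mu_tissue - mu_water) / mu_water) * 1000
HU = ((0.2694 - 0.206) / 0.206) * 1000
HU = 307.8


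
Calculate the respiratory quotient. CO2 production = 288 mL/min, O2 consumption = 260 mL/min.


RQ = VCO2 / VO2
RQ = 288 / 260
RQ = 1.108


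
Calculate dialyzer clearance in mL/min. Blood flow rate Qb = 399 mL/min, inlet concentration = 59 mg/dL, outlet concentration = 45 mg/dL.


K = Qb * (Cb_in - Cb_out) / Cb_in
K = 399 * (59 - 45) / 59
K = 94.68 mL/min


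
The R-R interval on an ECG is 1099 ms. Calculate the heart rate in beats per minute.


HR = 60 / RR_interval(s)
RR = 1099 ms = 1.099 s
HR = 60 / 1.099 = 54.6 bpm


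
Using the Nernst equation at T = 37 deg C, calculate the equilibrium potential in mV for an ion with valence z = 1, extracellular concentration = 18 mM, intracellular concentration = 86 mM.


E = (RT/(zF)) * ln(C_out/C_in)
T = 37 + 273.15 = 310.15 K
E = (8.314 * 310.15 / (1 * 96485)) * ln(18/86)
E = -41.8 mV


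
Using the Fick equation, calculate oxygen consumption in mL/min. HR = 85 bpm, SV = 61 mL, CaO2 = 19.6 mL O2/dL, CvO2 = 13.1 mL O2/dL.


CO = HR*SV = 85*61/1000 = 5.185 L/min
a-v O2 diff = 19.6 - 13.1 = 6.5 mL/dL
VO2 = CO * (CaO2-CvO2) * 10 dL/L
VO2 = 5.185 * 6.5 * 10
VO2 = 337 mL/min


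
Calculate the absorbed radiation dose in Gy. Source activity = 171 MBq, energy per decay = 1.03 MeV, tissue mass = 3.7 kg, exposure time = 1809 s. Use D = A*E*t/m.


A = 171 MBq = 1.7100e+08 Bq
E = 1.03 MeV = 1.65006e-13 J
D = A*E*t/m = 1.7100e+08*1.65006e-13*1809/3.7
D = 0.0138 Gy


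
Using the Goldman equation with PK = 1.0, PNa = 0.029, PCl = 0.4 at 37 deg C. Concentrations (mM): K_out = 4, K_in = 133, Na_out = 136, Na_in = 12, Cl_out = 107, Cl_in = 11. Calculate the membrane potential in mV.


Vm = (RT/F)*ln((PK*Ko + PNa*Nao + PCl*Cli)/(PK*Ki + PNa*Nai + PCl*Clo))
Numer = 12.344, Denom = 176.148
Vm = -71.04 mV


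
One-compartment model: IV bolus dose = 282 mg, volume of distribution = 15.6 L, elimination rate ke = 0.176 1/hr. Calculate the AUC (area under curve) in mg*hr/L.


C0 = Dose/Vd = 282/15.6 = 18.0769 mg/L
AUC = C0/ke = 18.0769/0.176
AUC = 102.7 mg*hr/L


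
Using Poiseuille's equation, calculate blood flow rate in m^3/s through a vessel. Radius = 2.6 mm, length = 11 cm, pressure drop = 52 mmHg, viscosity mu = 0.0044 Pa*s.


Q = pi*r^4*dP / (8*mu*L)
r = 0.0026 m, L = 0.11 m
dP = 52 mmHg = 6932.744 Pa
Q = 2.5705e-04 m^3/s


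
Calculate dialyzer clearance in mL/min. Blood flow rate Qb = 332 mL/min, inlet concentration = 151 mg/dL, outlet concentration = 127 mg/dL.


K = Qb * (Cb_in - Cb_out) / Cb_in
K = 332 * (151 - 127) / 151
K = 52.77 mL/min


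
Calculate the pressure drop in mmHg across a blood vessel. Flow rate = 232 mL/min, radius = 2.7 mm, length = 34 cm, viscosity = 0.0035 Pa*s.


dP = 8*mu*L*Q / (pi*r^4)
Q = 232 mL/min = 3.86667e-06 m^3/s
dP = 220.48 Pa = 220.48 / 133.322 mmHg = 1.654 mmHg
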